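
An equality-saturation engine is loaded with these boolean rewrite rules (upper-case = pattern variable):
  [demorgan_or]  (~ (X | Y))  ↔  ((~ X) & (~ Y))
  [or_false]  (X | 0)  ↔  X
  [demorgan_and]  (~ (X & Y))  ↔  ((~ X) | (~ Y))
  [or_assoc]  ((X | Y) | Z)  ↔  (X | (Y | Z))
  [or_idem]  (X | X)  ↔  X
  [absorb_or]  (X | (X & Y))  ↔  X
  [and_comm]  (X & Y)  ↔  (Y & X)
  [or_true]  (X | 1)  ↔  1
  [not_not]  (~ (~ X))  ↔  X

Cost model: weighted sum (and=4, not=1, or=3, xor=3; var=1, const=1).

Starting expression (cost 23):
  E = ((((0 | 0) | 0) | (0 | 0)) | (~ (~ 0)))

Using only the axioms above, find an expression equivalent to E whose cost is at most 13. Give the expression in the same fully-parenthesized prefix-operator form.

((0 | 0) | (0 | 0))   [cost 13]

(1) (~ (~ 0))  =[not_not →]=  0    ⊢ ((((0 | 0) | 0) | (0 | 0)) | 0)
(2) ((((0 | 0) | 0) | (0 | 0)) | 0)  =[or_false →]=  (((0 | 0) | 0) | (0 | 0))
(3) (0 | 0)  =[or_idem →]=  0    ⊢ cost 13, within 13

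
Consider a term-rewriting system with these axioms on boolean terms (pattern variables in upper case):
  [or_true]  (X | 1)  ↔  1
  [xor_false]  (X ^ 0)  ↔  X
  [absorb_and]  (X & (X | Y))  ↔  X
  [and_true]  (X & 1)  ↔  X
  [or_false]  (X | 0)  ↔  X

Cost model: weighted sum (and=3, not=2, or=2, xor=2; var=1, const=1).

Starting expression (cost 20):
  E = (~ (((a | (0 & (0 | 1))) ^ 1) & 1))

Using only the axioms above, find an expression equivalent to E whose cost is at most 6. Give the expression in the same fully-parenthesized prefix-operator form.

(1) (((a | (0 & (0 | 1))) ^ 1) & 1)  =[and_true →]=  ((a | (0 & (0 | 1))) ^ 1)    ⊢ (~ ((a | (0 & (0 | 1))) ^ 1))
(2) (0 & (0 | 1))  =[absorb_and →]=  0    ⊢ (~ ((a | 0) ^ 1))
(3) (a | 0)  =[or_false →]=  a    ⊢ cost 6, within 6

(~ (a ^ 1))   [cost 6]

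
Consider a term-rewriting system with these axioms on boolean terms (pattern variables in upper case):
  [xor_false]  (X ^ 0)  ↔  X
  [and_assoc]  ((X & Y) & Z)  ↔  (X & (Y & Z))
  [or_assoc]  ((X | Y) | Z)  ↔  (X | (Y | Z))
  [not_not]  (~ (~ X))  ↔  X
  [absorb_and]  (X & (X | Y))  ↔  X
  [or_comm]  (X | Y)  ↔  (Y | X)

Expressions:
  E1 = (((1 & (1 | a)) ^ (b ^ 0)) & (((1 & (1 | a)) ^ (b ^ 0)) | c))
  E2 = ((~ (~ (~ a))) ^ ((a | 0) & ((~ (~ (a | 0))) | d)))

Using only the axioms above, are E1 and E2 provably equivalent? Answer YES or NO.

The axioms are sound identities: if E1 ↔* E2 then E1 and E2 evaluate identically under any assignment.
Under a=0, b=1, c=0, d=0: E1 evaluates to 0, E2 to 1. Distinct ⇒ no rewrite sequence connects them.

NO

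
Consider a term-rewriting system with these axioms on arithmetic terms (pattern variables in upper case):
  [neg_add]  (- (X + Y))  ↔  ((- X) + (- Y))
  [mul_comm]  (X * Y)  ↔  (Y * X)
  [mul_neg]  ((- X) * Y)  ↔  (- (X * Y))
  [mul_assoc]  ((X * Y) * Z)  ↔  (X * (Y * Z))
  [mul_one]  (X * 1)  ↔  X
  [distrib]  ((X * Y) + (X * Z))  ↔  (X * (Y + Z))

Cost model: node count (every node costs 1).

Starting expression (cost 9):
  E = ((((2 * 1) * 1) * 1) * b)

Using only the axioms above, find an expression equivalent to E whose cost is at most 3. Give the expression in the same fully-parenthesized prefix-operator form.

1. [mul_one →] (2 * 1)  →  2;  E = (((2 * 1) * 1) * b)
2. [mul_one →] (2 * 1)  →  2;  E = ((2 * 1) * b)
3. [mul_one →] (2 * 1)  →  2;  cost 3 ≤ 3, done

(2 * b)   [cost 3]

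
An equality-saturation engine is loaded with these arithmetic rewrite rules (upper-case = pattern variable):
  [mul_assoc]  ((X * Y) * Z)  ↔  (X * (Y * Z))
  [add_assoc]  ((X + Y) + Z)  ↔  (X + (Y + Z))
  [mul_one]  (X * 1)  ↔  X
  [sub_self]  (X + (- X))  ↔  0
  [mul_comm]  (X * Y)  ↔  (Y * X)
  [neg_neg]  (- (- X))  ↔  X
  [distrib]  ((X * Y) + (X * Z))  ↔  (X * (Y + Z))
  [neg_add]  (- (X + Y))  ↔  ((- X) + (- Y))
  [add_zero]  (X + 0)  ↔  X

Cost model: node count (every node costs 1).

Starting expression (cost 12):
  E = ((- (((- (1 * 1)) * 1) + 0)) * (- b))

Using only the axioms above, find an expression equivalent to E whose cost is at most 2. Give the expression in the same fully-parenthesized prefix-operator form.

(- b)   [cost 2]

(1) (((- (1 * 1)) * 1) + 0)  =[add_zero →]=  ((- (1 * 1)) * 1)    ⊢ ((- ((- (1 * 1)) * 1)) * (- b))
(2) ((- (1 * 1)) * 1)  =[mul_one →]=  (- (1 * 1))    ⊢ ((- (- (1 * 1))) * (- b))
(3) (- (- (1 * 1)))  =[neg_neg →]=  (1 * 1)    ⊢ ((1 * 1) * (- b))
(4) (1 * 1)  =[mul_one →]=  1    ⊢ (1 * (- b))
(5) (1 * (- b))  =[mul_comm →]=  ((- b) * 1)
(6) ((- b) * 1)  =[mul_one →]=  (- b)    ⊢ cost 2, within 2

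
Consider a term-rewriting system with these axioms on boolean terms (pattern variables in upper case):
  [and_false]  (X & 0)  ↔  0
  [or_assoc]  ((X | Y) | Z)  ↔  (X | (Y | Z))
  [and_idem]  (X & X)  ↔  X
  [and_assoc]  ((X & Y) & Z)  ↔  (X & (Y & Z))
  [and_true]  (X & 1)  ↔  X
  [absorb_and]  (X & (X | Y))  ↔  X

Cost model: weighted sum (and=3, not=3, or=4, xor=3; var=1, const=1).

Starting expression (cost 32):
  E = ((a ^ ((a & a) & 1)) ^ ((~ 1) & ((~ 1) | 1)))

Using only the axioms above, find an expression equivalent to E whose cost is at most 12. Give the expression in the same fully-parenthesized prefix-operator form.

(1) (a & a)  =[and_idem →]=  a    ⊢ ((a ^ (a & 1)) ^ ((~ 1) & ((~ 1) | 1)))
(2) ((~ 1) & ((~ 1) | 1))  =[absorb_and →]=  (~ 1)    ⊢ ((a ^ (a & 1)) ^ (~ 1))
(3) (a & 1)  =[and_true →]=  a    ⊢ cost 12, within 12

((a ^ a) ^ (~ 1))   [cost 12]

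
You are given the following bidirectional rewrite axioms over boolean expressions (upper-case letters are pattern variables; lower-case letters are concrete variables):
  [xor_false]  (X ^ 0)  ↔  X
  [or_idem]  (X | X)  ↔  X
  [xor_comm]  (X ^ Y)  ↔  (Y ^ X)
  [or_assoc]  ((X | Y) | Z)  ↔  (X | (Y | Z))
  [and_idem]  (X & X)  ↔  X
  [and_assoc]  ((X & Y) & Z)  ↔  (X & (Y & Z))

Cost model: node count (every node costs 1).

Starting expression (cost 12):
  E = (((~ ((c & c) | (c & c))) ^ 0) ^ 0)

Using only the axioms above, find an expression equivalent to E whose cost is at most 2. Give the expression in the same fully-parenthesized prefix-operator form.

step 1: xor_false (→) rewrites ((~ ((c & c) | (c & c))) ^ 0) into (~ ((c & c) | (c & c))), now ((~ ((c & c) | (c & c))) ^ 0)
step 2: or_idem (→) rewrites ((c & c) | (c & c)) into (c & c), now ((~ (c & c)) ^ 0)
step 3: and_idem (→) rewrites (c & c) into c, now ((~ c) ^ 0)
step 4: xor_false (→) rewrites ((~ c) ^ 0) into (~ c), reaching cost 2 (bound 2)

(~ c)   [cost 2]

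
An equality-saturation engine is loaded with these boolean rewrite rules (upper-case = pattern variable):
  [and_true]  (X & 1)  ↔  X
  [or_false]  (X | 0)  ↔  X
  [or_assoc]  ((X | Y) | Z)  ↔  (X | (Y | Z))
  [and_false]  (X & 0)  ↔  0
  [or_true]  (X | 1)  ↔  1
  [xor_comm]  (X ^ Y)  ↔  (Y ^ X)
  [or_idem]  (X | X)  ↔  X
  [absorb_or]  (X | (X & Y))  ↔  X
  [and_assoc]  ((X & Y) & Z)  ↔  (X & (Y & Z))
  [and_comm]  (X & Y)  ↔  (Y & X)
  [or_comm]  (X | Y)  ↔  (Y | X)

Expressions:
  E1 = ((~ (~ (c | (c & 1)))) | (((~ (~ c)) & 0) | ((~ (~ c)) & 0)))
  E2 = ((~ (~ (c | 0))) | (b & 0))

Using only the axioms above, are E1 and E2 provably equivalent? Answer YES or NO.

YES

step 1: or_idem (→) rewrites (((~ (~ c)) & 0) | ((~ (~ c)) & 0)) into ((~ (~ c)) & 0), now ((~ (~ (c | (c & 1)))) | ((~ (~ c)) & 0))
step 2: absorb_or (→) rewrites (c | (c & 1)) into c, now ((~ (~ c)) | ((~ (~ c)) & 0))
step 3: absorb_or (→) rewrites ((~ (~ c)) | ((~ (~ c)) & 0)) into (~ (~ c))
step 4: or_false (←) rewrites (~ (~ c)) into ((~ (~ c)) | 0)
step 5: and_false (←) rewrites 0 into (b & 0), now ((~ (~ c)) | (b & 0))
step 6: or_false (←) rewrites c into (c | 0), which is E2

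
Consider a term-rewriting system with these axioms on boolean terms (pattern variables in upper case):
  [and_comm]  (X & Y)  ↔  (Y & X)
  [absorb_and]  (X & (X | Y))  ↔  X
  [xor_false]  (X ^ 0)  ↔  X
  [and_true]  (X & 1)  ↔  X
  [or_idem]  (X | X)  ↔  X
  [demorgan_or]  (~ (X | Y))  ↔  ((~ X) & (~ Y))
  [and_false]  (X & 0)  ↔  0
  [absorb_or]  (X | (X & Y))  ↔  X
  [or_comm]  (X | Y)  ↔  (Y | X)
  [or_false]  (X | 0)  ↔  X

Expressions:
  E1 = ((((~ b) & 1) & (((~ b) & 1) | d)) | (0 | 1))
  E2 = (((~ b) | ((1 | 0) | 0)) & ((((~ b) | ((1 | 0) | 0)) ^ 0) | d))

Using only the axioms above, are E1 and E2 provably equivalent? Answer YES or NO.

(1) (((~ b) & 1) & (((~ b) & 1) | d))  =[absorb_and →]=  ((~ b) & 1)    ⊢ (((~ b) & 1) | (0 | 1))
(2) ((~ b) & 1)  =[and_true →]=  (~ b)    ⊢ ((~ b) | (0 | 1))
(3) (0 | 1)  =[or_comm →]=  (1 | 0)    ⊢ ((~ b) | (1 | 0))
(4) 1  =[or_false ←]=  (1 | 0)    ⊢ ((~ b) | ((1 | 0) | 0))
(5) ((~ b) | ((1 | 0) | 0))  =[absorb_and ←]=  (((~ b) | ((1 | 0) | 0)) & (((~ b) | ((1 | 0) | 0)) | d))
(6) ((~ b) | ((1 | 0) | 0))  =[xor_false ←]=  (((~ b) | ((1 | 0) | 0)) ^ 0)    ⊢ E2

YES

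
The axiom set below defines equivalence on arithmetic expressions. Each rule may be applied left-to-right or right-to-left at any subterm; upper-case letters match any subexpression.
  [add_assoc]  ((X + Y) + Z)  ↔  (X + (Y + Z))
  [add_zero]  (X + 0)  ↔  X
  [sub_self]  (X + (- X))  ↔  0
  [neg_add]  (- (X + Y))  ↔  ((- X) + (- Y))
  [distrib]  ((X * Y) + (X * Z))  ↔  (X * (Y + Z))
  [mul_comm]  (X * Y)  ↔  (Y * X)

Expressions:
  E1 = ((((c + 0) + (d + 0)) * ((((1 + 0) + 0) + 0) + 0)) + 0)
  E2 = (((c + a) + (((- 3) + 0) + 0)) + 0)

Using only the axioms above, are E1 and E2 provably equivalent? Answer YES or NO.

The axioms are sound identities: if E1 ↔* E2 then E1 and E2 evaluate identically under any assignment.
Under a=0, c=0, d=0: E1 evaluates to 0, E2 to -3. Distinct ⇒ no rewrite sequence connects them.

NO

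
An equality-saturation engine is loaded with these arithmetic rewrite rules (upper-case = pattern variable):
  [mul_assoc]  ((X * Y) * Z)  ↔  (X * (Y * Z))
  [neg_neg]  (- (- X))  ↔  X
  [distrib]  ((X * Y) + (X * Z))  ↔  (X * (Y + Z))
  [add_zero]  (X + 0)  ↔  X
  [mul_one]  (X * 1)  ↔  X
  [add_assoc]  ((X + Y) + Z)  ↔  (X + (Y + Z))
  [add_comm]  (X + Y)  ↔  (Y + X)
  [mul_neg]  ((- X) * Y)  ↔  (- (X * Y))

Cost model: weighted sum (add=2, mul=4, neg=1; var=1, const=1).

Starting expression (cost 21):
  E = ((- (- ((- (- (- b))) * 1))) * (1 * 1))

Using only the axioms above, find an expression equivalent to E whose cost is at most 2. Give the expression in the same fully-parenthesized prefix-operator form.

(- b)   [cost 2]

1. [neg_neg →] (- (- b))  →  b;  E = ((- (- ((- b) * 1))) * (1 * 1))
2. [mul_one →] (1 * 1)  →  1;  E = ((- (- ((- b) * 1))) * 1)
3. [mul_one →] ((- (- ((- b) * 1))) * 1)  →  (- (- ((- b) * 1)))
4. [mul_one →] ((- b) * 1)  →  (- b);  E = (- (- (- b)))
5. [neg_neg →] (- (- b))  →  b;  cost 2 ≤ 2, done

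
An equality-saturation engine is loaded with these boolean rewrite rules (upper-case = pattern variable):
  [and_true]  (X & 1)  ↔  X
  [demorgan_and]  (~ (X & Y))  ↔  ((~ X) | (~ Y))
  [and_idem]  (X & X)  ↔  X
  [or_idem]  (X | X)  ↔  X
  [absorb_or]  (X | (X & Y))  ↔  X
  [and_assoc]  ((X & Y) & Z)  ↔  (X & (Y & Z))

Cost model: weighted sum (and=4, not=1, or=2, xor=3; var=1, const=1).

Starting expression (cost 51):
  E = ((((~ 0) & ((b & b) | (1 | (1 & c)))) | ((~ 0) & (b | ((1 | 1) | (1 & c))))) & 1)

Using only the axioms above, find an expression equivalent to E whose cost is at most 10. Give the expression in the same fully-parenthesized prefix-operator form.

((~ 0) & (b | 1))   [cost 10]

1. [and_true →] ((((~ 0) & ((b & b) | (1 | (1 & c)))) | ((~ 0) & (b | ((1 | 1) | (1 & c))))) & 1)  →  (((~ 0) & ((b & b) | (1 | (1 & c)))) | ((~ 0) & (b | ((1 | 1) | (1 & c)))))
2. [and_idem →] (b & b)  →  b;  E = (((~ 0) & (b | (1 | (1 & c)))) | ((~ 0) & (b | ((1 | 1) | (1 & c)))))
3. [or_idem →] (1 | 1)  →  1;  E = (((~ 0) & (b | (1 | (1 & c)))) | ((~ 0) & (b | (1 | (1 & c)))))
4. [or_idem →] (((~ 0) & (b | (1 | (1 & c)))) | ((~ 0) & (b | (1 | (1 & c)))))  →  ((~ 0) & (b | (1 | (1 & c))))
5. [absorb_or →] (1 | (1 & c))  →  1;  cost 10 ≤ 10, done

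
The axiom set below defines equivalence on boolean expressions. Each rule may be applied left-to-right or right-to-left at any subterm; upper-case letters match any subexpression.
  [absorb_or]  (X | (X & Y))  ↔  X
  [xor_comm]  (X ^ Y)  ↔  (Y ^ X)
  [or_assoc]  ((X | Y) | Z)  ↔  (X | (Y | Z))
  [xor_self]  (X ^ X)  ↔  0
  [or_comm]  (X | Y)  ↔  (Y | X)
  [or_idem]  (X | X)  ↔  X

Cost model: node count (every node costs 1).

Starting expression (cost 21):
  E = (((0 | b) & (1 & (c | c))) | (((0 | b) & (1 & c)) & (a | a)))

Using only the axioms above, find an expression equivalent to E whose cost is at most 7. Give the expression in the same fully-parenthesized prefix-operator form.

(1) (c | c)  =[or_idem →]=  c    ⊢ (((0 | b) & (1 & c)) | (((0 | b) & (1 & c)) & (a | a)))
(2) (a | a)  =[or_idem →]=  a    ⊢ (((0 | b) & (1 & c)) | (((0 | b) & (1 & c)) & a))
(3) (((0 | b) & (1 & c)) | (((0 | b) & (1 & c)) & a))  =[absorb_or →]=  ((0 | b) & (1 & c))    ⊢ cost 7, within 7

((0 | b) & (1 & c))   [cost 7]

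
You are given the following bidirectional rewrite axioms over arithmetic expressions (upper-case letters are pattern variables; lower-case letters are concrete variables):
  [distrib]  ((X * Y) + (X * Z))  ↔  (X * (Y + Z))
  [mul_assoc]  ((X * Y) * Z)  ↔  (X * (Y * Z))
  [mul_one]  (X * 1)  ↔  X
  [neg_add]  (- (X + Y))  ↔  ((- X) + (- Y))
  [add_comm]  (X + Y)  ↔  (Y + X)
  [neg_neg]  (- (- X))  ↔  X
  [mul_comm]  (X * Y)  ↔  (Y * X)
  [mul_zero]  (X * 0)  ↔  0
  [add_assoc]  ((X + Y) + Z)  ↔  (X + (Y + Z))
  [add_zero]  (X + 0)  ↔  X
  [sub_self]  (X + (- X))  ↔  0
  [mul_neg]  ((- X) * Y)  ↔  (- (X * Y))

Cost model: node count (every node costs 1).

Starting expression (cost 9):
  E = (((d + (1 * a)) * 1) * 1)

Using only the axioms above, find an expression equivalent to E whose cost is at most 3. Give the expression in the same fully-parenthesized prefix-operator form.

(d + a)   [cost 3]

1. [mul_one →] (((d + (1 * a)) * 1) * 1)  →  ((d + (1 * a)) * 1)
2. [mul_comm →] (1 * a)  →  (a * 1);  E = ((d + (a * 1)) * 1)
3. [mul_one →] (a * 1)  →  a;  E = ((d + a) * 1)
4. [mul_one →] ((d + a) * 1)  →  (d + a);  cost 3 ≤ 3, done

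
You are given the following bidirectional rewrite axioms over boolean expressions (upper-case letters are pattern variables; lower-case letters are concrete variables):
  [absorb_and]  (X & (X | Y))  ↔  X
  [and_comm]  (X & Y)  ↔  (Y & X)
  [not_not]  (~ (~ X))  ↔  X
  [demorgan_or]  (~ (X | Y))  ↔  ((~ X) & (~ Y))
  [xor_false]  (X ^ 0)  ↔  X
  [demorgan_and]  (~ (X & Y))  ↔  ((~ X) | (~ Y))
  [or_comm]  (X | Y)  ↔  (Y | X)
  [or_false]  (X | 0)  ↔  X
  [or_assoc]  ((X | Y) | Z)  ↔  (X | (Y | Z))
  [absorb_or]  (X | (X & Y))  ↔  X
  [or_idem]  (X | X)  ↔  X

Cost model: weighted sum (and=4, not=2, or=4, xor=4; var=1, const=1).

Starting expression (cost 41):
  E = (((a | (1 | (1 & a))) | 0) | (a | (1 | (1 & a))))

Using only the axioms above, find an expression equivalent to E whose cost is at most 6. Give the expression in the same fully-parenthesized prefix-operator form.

(a | 1)   [cost 6]

step 1: or_false (→) rewrites ((a | (1 | (1 & a))) | 0) into (a | (1 | (1 & a))), now ((a | (1 | (1 & a))) | (a | (1 | (1 & a))))
step 2: or_idem (→) rewrites ((a | (1 | (1 & a))) | (a | (1 | (1 & a)))) into (a | (1 | (1 & a)))
step 3: absorb_or (→) rewrites (1 | (1 & a)) into 1, reaching cost 6 (bound 6)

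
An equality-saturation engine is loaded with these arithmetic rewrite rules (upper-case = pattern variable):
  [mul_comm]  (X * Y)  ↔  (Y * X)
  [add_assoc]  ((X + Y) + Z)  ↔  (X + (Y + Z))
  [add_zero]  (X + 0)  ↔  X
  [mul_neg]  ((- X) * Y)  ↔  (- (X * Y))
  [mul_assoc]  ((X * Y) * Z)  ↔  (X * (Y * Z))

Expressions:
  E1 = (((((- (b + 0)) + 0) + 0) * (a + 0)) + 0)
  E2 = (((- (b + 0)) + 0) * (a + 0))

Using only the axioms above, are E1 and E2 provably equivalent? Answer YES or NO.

step 1: add_zero (→) rewrites (b + 0) into b, now (((((- b) + 0) + 0) * (a + 0)) + 0)
step 2: add_zero (→) rewrites (((((- b) + 0) + 0) * (a + 0)) + 0) into ((((- b) + 0) + 0) * (a + 0))
step 3: add_zero (→) rewrites (a + 0) into a, now ((((- b) + 0) + 0) * a)
step 4: add_zero (→) rewrites ((- b) + 0) into (- b), now (((- b) + 0) * a)
step 5: mul_comm (→) rewrites (((- b) + 0) * a) into (a * ((- b) + 0))
step 6: add_zero (→) rewrites ((- b) + 0) into (- b), now (a * (- b))
step 7: add_zero (←) rewrites a into (a + 0), now ((a + 0) * (- b))
step 8: mul_comm (→) rewrites ((a + 0) * (- b)) into ((- b) * (a + 0))
step 9: add_zero (←) rewrites (- b) into ((- b) + 0), now (((- b) + 0) * (a + 0))
step 10: add_zero (←) rewrites b into (b + 0), which is E2

YES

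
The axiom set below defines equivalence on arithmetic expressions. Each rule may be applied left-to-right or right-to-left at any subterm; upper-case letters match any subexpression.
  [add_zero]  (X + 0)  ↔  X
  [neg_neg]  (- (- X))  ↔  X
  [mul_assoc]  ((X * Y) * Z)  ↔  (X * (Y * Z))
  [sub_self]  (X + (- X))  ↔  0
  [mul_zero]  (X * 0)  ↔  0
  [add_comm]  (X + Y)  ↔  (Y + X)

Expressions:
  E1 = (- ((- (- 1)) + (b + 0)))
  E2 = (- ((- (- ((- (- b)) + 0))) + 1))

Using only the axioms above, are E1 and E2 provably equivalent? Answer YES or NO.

(1) (b + 0)  =[add_zero →]=  b    ⊢ (- ((- (- 1)) + b))
(2) ((- (- 1)) + b)  =[add_comm →]=  (b + (- (- 1)))    ⊢ (- (b + (- (- 1))))
(3) (- (- 1))  =[neg_neg →]=  1    ⊢ (- (b + 1))
(4) b  =[neg_neg ←]=  (- (- b))    ⊢ (- ((- (- b)) + 1))
(5) (- (- b))  =[neg_neg ←]=  (- (- (- (- b))))    ⊢ (- ((- (- (- (- b)))) + 1))
(6) (- (- b))  =[add_zero ←]=  ((- (- b)) + 0)    ⊢ E2

YES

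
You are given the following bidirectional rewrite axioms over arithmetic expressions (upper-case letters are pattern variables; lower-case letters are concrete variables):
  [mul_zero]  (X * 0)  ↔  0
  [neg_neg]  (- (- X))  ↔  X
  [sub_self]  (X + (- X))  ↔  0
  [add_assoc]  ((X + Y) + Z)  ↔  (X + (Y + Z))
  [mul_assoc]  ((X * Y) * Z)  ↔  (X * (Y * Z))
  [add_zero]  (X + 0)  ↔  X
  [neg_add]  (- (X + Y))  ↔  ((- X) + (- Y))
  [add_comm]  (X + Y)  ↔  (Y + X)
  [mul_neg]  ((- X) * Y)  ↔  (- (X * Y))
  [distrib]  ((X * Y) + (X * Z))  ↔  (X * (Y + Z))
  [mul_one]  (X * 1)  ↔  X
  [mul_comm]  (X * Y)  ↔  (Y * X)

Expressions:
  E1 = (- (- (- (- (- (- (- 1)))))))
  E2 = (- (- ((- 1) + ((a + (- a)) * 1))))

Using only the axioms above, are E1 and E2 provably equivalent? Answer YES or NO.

(1) (- (- (- 1)))  =[neg_neg →]=  (- 1)    ⊢ (- (- (- (- (- 1)))))
(2) (- (- (- (- 1))))  =[neg_neg →]=  (- (- 1))    ⊢ (- (- (- 1)))
(3) (- (- (- 1)))  =[neg_neg →]=  (- 1)
(4) (- 1)  =[add_zero ←]=  ((- 1) + 0)
(5) 0  =[sub_self ←]=  (a + (- a))    ⊢ ((- 1) + (a + (- a)))
(6) (a + (- a))  =[mul_one ←]=  ((a + (- a)) * 1)    ⊢ ((- 1) + ((a + (- a)) * 1))
(7) ((- 1) + ((a + (- a)) * 1))  =[neg_neg ←]=  (- (- ((- 1) + ((a + (- a)) * 1))))    ⊢ E2

YES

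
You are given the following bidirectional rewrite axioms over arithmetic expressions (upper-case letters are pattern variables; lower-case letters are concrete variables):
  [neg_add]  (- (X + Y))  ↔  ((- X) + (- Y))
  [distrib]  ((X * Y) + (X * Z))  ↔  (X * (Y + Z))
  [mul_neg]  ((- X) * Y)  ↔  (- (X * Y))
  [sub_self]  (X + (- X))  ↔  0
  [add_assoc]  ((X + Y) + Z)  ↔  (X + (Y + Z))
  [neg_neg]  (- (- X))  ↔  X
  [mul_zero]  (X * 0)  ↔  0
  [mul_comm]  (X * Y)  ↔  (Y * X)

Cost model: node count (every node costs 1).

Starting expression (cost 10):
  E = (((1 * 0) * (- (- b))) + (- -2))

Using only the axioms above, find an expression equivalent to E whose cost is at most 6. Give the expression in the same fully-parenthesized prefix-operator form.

1. [mul_comm →] ((1 * 0) * (- (- b)))  →  ((- (- b)) * (1 * 0));  E = (((- (- b)) * (1 * 0)) + (- -2))
2. [neg_neg →] (- (- b))  →  b;  E = ((b * (1 * 0)) + (- -2))
3. [mul_zero →] (1 * 0)  →  0;  cost 6 ≤ 6, done

((b * 0) + (- -2))   [cost 6]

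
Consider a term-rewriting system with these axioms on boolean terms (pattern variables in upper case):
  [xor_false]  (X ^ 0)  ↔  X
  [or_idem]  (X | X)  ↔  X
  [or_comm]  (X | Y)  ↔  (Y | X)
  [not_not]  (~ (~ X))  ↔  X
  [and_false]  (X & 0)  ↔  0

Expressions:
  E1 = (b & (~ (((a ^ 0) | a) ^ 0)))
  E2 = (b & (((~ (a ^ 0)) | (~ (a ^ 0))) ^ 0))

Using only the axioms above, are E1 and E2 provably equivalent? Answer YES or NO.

step 1: xor_false (→) rewrites (a ^ 0) into a, now (b & (~ ((a | a) ^ 0)))
step 2: xor_false (→) rewrites ((a | a) ^ 0) into (a | a), now (b & (~ (a | a)))
step 3: or_idem (→) rewrites (a | a) into a, now (b & (~ a))
step 4: xor_false (←) rewrites (~ a) into ((~ a) ^ 0), now (b & ((~ a) ^ 0))
step 5: xor_false (←) rewrites a into (a ^ 0), now (b & ((~ (a ^ 0)) ^ 0))
step 6: or_idem (←) rewrites (~ (a ^ 0)) into ((~ (a ^ 0)) | (~ (a ^ 0))), which is E2

YES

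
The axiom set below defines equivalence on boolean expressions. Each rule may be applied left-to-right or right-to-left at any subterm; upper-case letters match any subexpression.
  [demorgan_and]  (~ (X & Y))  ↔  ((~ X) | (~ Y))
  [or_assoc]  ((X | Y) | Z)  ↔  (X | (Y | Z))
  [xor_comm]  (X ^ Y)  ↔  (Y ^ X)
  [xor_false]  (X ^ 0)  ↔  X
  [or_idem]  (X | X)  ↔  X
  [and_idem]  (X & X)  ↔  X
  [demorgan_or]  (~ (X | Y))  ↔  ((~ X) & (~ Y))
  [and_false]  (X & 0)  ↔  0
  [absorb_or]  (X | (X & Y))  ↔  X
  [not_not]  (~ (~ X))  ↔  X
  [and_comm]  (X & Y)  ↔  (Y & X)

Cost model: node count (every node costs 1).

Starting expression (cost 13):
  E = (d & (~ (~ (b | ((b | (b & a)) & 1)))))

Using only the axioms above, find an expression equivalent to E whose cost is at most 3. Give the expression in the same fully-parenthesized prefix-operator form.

(d & b)   [cost 3]

step 1: absorb_or (→) rewrites (b | (b & a)) into b, now (d & (~ (~ (b | (b & 1)))))
step 2: not_not (→) rewrites (~ (~ (b | (b & 1)))) into (b | (b & 1)), now (d & (b | (b & 1)))
step 3: absorb_or (→) rewrites (b | (b & 1)) into b, reaching cost 3 (bound 3)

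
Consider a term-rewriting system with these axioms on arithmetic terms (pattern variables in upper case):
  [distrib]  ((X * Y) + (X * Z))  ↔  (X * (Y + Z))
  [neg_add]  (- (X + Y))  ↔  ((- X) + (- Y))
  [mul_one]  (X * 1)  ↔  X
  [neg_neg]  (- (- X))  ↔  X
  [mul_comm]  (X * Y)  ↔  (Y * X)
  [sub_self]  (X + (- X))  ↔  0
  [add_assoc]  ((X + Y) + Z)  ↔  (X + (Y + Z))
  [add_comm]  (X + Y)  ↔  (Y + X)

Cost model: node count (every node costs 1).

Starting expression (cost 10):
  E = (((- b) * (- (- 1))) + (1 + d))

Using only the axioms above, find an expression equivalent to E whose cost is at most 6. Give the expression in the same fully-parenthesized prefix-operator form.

((- b) + (1 + d))   [cost 6]

1. [neg_neg →] (- (- 1))  →  1;  E = (((- b) * 1) + (1 + d))
2. [mul_one →] ((- b) * 1)  →  (- b);  cost 6 ≤ 6, done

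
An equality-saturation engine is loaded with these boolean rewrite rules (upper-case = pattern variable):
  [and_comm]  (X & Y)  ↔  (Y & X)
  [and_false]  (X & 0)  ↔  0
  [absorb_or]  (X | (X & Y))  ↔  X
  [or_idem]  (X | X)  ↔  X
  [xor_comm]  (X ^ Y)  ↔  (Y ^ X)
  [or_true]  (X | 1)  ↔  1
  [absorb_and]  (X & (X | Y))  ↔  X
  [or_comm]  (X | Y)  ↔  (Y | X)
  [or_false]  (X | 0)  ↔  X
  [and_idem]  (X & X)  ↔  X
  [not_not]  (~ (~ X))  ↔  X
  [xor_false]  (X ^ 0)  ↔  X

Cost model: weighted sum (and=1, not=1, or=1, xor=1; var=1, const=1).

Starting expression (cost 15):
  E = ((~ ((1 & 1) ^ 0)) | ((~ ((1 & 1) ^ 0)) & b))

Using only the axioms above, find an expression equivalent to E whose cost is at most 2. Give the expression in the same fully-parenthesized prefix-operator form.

(1) ((~ ((1 & 1) ^ 0)) | ((~ ((1 & 1) ^ 0)) & b))  =[absorb_or →]=  (~ ((1 & 1) ^ 0))
(2) ((1 & 1) ^ 0)  =[xor_false →]=  (1 & 1)    ⊢ (~ (1 & 1))
(3) (1 & 1)  =[and_idem →]=  1    ⊢ cost 2, within 2

(~ 1)   [cost 2]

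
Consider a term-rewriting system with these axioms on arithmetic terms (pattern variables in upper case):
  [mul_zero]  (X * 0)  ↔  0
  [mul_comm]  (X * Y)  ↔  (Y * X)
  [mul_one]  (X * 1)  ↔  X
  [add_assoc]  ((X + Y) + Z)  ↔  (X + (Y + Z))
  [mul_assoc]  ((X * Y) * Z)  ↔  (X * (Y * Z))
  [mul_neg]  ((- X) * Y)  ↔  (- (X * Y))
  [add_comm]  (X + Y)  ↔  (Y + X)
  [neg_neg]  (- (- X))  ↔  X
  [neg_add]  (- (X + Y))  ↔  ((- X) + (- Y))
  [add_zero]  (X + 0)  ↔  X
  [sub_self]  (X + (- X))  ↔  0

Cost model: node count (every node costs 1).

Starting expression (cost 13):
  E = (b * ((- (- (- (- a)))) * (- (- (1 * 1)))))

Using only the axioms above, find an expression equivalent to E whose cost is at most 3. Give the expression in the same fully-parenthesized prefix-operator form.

1. [neg_neg →] (- (- a))  →  a;  E = (b * ((- (- a)) * (- (- (1 * 1)))))
2. [neg_neg →] (- (- (1 * 1)))  →  (1 * 1);  E = (b * ((- (- a)) * (1 * 1)))
3. [mul_one →] (1 * 1)  →  1;  E = (b * ((- (- a)) * 1))
4. [mul_neg →] ((- (- a)) * 1)  →  (- ((- a) * 1));  E = (b * (- ((- a) * 1)))
5. [mul_one →] ((- a) * 1)  →  (- a);  E = (b * (- (- a)))
6. [neg_neg →] (- (- a))  →  a;  cost 3 ≤ 3, done

(b * a)   [cost 3]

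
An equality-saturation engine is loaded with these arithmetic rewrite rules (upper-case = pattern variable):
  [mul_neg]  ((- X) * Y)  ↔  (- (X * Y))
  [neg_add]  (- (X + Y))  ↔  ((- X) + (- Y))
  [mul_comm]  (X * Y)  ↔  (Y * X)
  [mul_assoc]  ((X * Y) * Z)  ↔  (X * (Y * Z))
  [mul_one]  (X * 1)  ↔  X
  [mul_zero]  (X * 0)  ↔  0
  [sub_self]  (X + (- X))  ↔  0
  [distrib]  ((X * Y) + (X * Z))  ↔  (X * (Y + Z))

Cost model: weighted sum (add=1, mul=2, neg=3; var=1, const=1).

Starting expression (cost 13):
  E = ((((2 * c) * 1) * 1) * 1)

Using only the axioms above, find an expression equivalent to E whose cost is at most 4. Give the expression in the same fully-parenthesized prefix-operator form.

step 1: mul_one (→) rewrites ((((2 * c) * 1) * 1) * 1) into (((2 * c) * 1) * 1)
step 2: mul_one (→) rewrites ((2 * c) * 1) into (2 * c), now ((2 * c) * 1)
step 3: mul_one (→) rewrites ((2 * c) * 1) into (2 * c), reaching cost 4 (bound 4)

(2 * c)   [cost 4]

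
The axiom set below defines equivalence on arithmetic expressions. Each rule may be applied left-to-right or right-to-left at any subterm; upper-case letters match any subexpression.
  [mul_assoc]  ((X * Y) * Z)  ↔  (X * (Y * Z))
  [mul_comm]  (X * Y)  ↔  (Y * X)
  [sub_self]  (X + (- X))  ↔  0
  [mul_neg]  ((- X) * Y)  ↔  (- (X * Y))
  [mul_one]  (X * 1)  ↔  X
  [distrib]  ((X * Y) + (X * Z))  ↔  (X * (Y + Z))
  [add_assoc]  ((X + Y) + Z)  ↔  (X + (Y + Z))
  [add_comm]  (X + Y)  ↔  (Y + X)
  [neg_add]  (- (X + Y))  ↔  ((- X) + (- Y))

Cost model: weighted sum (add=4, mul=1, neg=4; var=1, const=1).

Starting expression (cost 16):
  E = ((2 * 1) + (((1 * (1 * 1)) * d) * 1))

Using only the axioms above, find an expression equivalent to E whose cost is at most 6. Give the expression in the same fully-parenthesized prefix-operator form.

(d + 2)   [cost 6]

(1) (1 * 1)  =[mul_one →]=  1    ⊢ ((2 * 1) + (((1 * 1) * d) * 1))
(2) ((2 * 1) + (((1 * 1) * d) * 1))  =[add_comm →]=  ((((1 * 1) * d) * 1) + (2 * 1))
(3) (((1 * 1) * d) * 1)  =[mul_assoc →]=  ((1 * 1) * (d * 1))    ⊢ (((1 * 1) * (d * 1)) + (2 * 1))
(4) (2 * 1)  =[mul_comm →]=  (1 * 2)    ⊢ (((1 * 1) * (d * 1)) + (1 * 2))
(5) (d * 1)  =[mul_comm →]=  (1 * d)    ⊢ (((1 * 1) * (1 * d)) + (1 * 2))
(6) (1 * 2)  =[mul_comm →]=  (2 * 1)    ⊢ (((1 * 1) * (1 * d)) + (2 * 1))
(7) (2 * 1)  =[mul_one →]=  2    ⊢ (((1 * 1) * (1 * d)) + 2)
(8) (1 * 1)  =[mul_one →]=  1    ⊢ ((1 * (1 * d)) + 2)
(9) (1 * d)  =[mul_comm →]=  (d * 1)    ⊢ ((1 * (d * 1)) + 2)
(10) (1 * (d * 1))  =[mul_comm →]=  ((d * 1) * 1)    ⊢ (((d * 1) * 1) + 2)
(11) ((d * 1) * 1)  =[mul_one →]=  (d * 1)    ⊢ ((d * 1) + 2)
(12) (d * 1)  =[mul_one →]=  d    ⊢ cost 6, within 6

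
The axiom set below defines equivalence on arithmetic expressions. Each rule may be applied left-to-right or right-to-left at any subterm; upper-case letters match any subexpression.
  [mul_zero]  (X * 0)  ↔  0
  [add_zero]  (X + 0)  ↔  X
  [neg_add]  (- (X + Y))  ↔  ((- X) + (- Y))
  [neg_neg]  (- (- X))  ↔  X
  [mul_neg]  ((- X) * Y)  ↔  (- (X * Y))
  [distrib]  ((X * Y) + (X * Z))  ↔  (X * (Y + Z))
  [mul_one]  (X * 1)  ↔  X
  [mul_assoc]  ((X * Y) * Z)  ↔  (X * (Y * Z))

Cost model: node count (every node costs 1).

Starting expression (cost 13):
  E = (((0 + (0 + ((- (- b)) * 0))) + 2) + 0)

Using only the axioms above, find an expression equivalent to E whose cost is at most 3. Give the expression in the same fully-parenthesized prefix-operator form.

step 1: neg_neg (→) rewrites (- (- b)) into b, now (((0 + (0 + (b * 0))) + 2) + 0)
step 2: mul_zero (→) rewrites (b * 0) into 0, now (((0 + (0 + 0)) + 2) + 0)
step 3: add_zero (→) rewrites (0 + 0) into 0, now (((0 + 0) + 2) + 0)
step 4: add_zero (→) rewrites (((0 + 0) + 2) + 0) into ((0 + 0) + 2)
step 5: add_zero (→) rewrites (0 + 0) into 0, reaching cost 3 (bound 3)

(0 + 2)   [cost 3]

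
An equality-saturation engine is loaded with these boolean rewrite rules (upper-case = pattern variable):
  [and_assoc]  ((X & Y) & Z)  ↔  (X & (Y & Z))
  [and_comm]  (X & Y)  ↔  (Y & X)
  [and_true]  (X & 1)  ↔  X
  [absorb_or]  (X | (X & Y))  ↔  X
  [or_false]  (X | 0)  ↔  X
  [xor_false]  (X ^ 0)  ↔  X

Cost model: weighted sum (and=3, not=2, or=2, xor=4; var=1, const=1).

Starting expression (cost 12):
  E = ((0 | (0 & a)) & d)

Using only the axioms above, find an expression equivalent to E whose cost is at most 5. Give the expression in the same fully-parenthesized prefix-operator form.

1. [absorb_or →] (0 | (0 & a))  →  0;  cost 5 ≤ 5, done

(0 & d)   [cost 5]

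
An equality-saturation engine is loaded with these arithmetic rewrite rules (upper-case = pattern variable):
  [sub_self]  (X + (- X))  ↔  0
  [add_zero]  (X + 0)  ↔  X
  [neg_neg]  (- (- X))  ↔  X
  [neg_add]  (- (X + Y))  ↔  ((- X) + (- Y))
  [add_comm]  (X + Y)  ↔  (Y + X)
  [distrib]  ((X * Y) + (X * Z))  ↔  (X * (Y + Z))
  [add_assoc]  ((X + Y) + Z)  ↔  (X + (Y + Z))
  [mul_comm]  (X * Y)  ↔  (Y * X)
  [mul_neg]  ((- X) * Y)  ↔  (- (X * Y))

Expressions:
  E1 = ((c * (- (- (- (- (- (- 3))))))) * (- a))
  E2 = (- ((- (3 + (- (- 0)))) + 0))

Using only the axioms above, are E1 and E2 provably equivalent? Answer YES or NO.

Every axiom is a valid identity, so a rewrite proof would force E1 and E2 to agree under every assignment.
At a=0, c=0: E1 = 0 but E2 = 3; they differ, so no derivation exists.

NO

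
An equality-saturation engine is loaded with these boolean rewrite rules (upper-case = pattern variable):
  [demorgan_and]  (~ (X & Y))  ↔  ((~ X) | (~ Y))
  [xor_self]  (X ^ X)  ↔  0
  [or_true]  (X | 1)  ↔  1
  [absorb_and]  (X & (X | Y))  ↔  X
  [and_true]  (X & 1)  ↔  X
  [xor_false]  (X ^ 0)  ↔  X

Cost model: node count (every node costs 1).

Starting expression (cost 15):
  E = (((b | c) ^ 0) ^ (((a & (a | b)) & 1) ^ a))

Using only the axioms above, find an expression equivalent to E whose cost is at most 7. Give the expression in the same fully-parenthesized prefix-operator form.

((b | c) ^ (a ^ a))   [cost 7]

(1) ((b | c) ^ 0)  =[xor_false →]=  (b | c)    ⊢ ((b | c) ^ (((a & (a | b)) & 1) ^ a))
(2) (a & (a | b))  =[absorb_and →]=  a    ⊢ ((b | c) ^ ((a & 1) ^ a))
(3) (a & 1)  =[and_true →]=  a    ⊢ cost 7, within 7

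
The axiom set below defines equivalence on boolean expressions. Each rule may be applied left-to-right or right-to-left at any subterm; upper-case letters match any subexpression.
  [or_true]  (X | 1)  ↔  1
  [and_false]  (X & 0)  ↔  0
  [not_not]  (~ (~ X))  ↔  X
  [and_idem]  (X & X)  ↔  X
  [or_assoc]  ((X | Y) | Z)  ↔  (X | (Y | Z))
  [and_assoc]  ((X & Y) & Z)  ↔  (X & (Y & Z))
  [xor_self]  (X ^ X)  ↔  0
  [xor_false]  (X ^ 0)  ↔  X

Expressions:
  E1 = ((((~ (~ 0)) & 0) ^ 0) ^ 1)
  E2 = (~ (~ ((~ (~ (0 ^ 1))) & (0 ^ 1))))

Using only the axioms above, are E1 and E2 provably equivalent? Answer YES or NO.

(1) (~ (~ 0))  =[not_not →]=  0    ⊢ (((0 & 0) ^ 0) ^ 1)
(2) (0 & 0)  =[and_idem →]=  0    ⊢ ((0 ^ 0) ^ 1)
(3) (0 ^ 0)  =[xor_false →]=  0    ⊢ (0 ^ 1)
(4) (0 ^ 1)  =[and_idem ←]=  ((0 ^ 1) & (0 ^ 1))
(5) (0 ^ 1)  =[not_not ←]=  (~ (~ (0 ^ 1)))    ⊢ ((~ (~ (0 ^ 1))) & (0 ^ 1))
(6) ((~ (~ (0 ^ 1))) & (0 ^ 1))  =[not_not ←]=  (~ (~ ((~ (~ (0 ^ 1))) & (0 ^ 1))))    ⊢ E2

YES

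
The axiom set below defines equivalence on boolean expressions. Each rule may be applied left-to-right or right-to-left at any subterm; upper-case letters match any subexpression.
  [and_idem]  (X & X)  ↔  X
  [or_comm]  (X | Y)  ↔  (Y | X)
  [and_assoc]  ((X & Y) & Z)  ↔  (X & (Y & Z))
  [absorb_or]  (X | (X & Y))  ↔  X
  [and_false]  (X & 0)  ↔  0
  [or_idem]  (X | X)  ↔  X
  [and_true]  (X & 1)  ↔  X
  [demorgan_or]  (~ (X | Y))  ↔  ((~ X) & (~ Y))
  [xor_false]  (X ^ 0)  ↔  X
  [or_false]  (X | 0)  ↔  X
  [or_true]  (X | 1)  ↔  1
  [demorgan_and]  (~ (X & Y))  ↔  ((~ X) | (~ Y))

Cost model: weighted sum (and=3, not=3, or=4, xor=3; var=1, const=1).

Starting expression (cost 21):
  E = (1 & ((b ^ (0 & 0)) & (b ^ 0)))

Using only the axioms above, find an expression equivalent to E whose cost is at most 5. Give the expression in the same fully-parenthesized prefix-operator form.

(1 & b)   [cost 5]

1. [and_idem →] (0 & 0)  →  0;  E = (1 & ((b ^ 0) & (b ^ 0)))
2. [and_idem →] ((b ^ 0) & (b ^ 0))  →  (b ^ 0);  E = (1 & (b ^ 0))
3. [xor_false →] (b ^ 0)  →  b;  cost 5 ≤ 5, done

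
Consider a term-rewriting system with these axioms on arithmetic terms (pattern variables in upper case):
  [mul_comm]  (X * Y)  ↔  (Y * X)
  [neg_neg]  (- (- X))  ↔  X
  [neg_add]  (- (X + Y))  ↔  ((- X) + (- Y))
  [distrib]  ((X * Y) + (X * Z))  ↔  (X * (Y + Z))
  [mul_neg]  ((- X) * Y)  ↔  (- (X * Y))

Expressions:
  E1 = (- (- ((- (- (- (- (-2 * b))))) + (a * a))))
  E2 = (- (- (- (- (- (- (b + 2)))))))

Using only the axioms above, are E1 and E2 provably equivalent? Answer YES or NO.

NO

Every axiom is a valid identity, so a rewrite proof would force E1 and E2 to agree under every assignment.
At a=0, b=0: E1 = 0 but E2 = 2; they differ, so no derivation exists.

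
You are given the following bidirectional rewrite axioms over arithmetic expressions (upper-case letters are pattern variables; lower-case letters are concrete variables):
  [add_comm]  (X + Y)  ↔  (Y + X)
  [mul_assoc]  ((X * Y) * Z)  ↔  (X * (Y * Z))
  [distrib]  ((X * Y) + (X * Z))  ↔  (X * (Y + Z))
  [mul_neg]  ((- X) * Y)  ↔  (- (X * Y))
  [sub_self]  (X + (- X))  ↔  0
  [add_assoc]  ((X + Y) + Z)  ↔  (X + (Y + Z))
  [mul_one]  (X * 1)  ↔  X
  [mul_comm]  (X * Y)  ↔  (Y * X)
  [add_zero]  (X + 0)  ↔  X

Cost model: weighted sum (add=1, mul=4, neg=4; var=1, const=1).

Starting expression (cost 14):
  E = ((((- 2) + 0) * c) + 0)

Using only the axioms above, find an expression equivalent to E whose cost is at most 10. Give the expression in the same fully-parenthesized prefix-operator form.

(1) ((- 2) + 0)  =[add_zero →]=  (- 2)    ⊢ (((- 2) * c) + 0)
(2) ((- 2) * c)  =[mul_comm →]=  (c * (- 2))    ⊢ ((c * (- 2)) + 0)
(3) ((c * (- 2)) + 0)  =[add_zero →]=  (c * (- 2))    ⊢ cost 10, within 10

(c * (- 2))   [cost 10]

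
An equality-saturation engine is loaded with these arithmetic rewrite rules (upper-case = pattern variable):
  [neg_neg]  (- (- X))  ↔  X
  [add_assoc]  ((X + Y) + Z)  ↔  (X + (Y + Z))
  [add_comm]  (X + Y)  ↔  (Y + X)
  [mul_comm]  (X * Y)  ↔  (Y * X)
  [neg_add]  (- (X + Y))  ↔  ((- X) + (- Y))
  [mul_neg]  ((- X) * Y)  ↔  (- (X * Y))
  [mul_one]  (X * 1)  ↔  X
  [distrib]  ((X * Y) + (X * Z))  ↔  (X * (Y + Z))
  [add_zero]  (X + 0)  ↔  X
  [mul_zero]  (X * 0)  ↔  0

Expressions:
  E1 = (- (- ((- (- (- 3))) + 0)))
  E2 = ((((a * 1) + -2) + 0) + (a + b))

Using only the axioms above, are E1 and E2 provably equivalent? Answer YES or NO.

NO

The axioms are sound identities: if E1 ↔* E2 then E1 and E2 evaluate identically under any assignment.
Under a=0, b=0: E1 evaluates to -3, E2 to -2. Distinct ⇒ no rewrite sequence connects them.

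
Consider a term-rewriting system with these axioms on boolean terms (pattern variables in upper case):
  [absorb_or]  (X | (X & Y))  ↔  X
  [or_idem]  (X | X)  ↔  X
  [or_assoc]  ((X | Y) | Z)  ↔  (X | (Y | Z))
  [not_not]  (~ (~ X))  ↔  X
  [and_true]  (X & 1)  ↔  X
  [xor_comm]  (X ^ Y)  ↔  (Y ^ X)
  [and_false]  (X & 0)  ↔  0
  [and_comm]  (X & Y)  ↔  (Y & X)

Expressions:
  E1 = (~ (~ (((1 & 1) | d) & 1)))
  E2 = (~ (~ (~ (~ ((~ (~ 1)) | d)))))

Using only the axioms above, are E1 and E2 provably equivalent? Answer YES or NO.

1. [not_not →] (~ (~ (((1 & 1) | d) & 1)))  →  (((1 & 1) | d) & 1)
2. [and_true →] (1 & 1)  →  1;  E1 = ((1 | d) & 1)
3. [and_true →] ((1 | d) & 1)  →  (1 | d)
4. [not_not ←] (1 | d)  →  (~ (~ (1 | d)))
5. [not_not ←] 1  →  (~ (~ 1));  E1 = (~ (~ ((~ (~ 1)) | d)))
6. [not_not ←] (~ ((~ (~ 1)) | d))  →  (~ (~ (~ ((~ (~ 1)) | d))));  this is E2

YES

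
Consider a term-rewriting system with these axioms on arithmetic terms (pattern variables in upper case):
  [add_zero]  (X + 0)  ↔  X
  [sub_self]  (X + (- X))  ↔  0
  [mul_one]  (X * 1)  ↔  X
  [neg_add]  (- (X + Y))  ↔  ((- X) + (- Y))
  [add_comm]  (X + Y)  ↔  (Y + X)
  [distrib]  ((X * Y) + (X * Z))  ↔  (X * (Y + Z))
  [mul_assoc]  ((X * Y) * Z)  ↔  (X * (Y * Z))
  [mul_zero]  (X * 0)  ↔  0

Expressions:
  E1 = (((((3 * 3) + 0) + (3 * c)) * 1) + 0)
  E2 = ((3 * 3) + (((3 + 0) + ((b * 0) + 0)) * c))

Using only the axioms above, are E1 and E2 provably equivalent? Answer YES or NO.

YES

(1) ((3 * 3) + 0)  =[add_zero →]=  (3 * 3)    ⊢ ((((3 * 3) + (3 * c)) * 1) + 0)
(2) ((((3 * 3) + (3 * c)) * 1) + 0)  =[add_zero →]=  (((3 * 3) + (3 * c)) * 1)
(3) (((3 * 3) + (3 * c)) * 1)  =[mul_one →]=  ((3 * 3) + (3 * c))
(4) 3  =[add_zero ←]=  (3 + 0)    ⊢ ((3 * 3) + ((3 + 0) * c))
(5) (3 + 0)  =[add_zero ←]=  ((3 + 0) + 0)    ⊢ ((3 * 3) + (((3 + 0) + 0) * c))
(6) 0  =[add_zero ←]=  (0 + 0)    ⊢ ((3 * 3) + (((3 + 0) + (0 + 0)) * c))
(7) 0  =[mul_zero ←]=  (b * 0)    ⊢ E2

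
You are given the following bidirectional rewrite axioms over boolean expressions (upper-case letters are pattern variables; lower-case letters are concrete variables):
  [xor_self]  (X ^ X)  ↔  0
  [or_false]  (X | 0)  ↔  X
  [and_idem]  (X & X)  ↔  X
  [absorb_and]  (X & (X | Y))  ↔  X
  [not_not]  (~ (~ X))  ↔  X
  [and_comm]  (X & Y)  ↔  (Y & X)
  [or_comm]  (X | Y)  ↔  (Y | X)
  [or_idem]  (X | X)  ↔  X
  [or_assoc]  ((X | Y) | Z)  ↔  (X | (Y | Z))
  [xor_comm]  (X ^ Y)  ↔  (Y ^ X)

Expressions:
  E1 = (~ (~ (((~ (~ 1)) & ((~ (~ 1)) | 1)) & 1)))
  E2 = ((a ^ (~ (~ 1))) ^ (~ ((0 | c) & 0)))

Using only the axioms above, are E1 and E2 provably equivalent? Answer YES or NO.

All listed rules preserve value, hence provable equivalence implies equal values everywhere; look for a separating assignment.
a=0, c=0 gives E1 ↦ 1, E2 ↦ 0; values differ ⇒ not provably equivalent.

NO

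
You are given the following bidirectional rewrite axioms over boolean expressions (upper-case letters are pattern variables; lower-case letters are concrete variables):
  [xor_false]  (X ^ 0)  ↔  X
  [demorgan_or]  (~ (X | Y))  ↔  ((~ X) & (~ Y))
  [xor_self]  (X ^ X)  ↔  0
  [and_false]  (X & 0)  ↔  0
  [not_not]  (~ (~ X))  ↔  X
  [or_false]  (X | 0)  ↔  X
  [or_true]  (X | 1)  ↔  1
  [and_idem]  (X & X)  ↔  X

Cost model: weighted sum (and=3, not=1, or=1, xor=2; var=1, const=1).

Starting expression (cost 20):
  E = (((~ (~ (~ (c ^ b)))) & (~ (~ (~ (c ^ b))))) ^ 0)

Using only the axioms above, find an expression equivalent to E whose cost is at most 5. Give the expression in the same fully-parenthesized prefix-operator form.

(1) ((~ (~ (~ (c ^ b)))) & (~ (~ (~ (c ^ b)))))  =[and_idem →]=  (~ (~ (~ (c ^ b))))    ⊢ ((~ (~ (~ (c ^ b)))) ^ 0)
(2) ((~ (~ (~ (c ^ b)))) ^ 0)  =[xor_false →]=  (~ (~ (~ (c ^ b))))
(3) (~ (~ (~ (c ^ b))))  =[not_not →]=  (~ (c ^ b))    ⊢ cost 5, within 5

(~ (c ^ b))   [cost 5]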